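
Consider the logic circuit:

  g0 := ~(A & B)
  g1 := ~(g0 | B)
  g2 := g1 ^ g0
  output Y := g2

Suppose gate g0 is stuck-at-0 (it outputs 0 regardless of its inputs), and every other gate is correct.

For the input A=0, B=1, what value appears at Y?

Propagate with g0 forced: g0=0 [stuck-at-0], g1=0, g2=0.
So Y = 0. (Without the fault it would be 1.)

0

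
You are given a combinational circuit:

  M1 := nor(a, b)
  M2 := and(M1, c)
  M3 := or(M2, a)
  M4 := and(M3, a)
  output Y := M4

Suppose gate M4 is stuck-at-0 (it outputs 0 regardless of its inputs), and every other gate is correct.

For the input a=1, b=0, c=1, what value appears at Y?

0

Propagate with M4 forced: M1=0, M2=0, M3=1, M4=0 [stuck-at-0].
So Y = 0. (Without the fault it would be 1.)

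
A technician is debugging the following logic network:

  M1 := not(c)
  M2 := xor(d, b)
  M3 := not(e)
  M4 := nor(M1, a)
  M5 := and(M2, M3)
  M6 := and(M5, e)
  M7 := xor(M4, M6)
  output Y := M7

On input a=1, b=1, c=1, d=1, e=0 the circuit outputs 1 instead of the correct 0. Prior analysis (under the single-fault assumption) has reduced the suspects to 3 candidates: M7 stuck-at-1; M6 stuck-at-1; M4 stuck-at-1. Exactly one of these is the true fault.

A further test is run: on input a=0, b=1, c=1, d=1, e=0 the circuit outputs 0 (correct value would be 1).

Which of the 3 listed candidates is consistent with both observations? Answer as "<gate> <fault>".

M6 stuck-at-1

Evaluate each candidate on input a=0, b=1, c=1, d=1, e=0:
  M7 stuck-at-1: M1=0, M2=0, M3=1, M4=1, M5=0, M6=0, M7=1 [stuck-at-1] → 1 — eliminated
  M6 stuck-at-1: M1=0, M2=0, M3=1, M4=1, M5=0, M6=1 [stuck-at-1], M7=0 → 0 — matches
  M4 stuck-at-1: M1=0, M2=0, M3=1, M4=1 [stuck-at-1], M5=0, M6=0, M7=1 → 1 — eliminated
Only M6 stuck-at-1 reproduces the observed 0.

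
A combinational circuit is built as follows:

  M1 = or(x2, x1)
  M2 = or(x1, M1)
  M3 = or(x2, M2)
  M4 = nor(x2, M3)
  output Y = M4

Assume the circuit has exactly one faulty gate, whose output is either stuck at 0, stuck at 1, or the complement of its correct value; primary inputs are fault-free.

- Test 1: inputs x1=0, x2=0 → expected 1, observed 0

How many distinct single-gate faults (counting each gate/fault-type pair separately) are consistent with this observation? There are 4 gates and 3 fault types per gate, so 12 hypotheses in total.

8

Fault-free: M1=0, M2=0, M3=0, M4=1 → 1. Observed 0.
  M1 stuck-at-0: output 1 ✗
  M1 stuck-at-1: output 0 ✓
  M1 inverted output: output 0 ✓
  M2 stuck-at-0: output 1 ✗
  M2 stuck-at-1: output 0 ✓
  M2 inverted output: output 0 ✓
  M3 stuck-at-0: output 1 ✗
  M3 stuck-at-1: output 0 ✓
  M3 inverted output: output 0 ✓
  M4 stuck-at-0: output 0 ✓
  M4 stuck-at-1: output 1 ✗
  M4 inverted output: output 0 ✓
Consistent faults: {M1 stuck-at-1, M1 inverted output, M2 stuck-at-1, M2 inverted output, M3 stuck-at-1, M3 inverted output, M4 stuck-at-0, M4 inverted output} — 8 in all.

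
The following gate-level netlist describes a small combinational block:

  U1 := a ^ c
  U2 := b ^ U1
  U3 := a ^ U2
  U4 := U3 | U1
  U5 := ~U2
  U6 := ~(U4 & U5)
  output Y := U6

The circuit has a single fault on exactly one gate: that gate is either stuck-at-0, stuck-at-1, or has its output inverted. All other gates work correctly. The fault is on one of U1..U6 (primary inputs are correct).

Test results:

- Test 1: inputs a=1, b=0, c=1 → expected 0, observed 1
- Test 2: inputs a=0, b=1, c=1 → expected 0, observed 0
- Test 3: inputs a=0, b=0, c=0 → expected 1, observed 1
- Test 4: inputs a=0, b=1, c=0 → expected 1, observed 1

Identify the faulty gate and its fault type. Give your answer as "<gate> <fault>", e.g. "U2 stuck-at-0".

U3 stuck-at-0

Fault-free values for test 1 (a=1, b=0, c=1): U1=0, U2=0, U3=1, U4=1, U5=1, U6=0, giving Y=0. Observed 1.
Test 1: faults giving observed 1 are {U1 stuck-at-1, U1 inverted output, U2 stuck-at-1, U2 inverted output, U3 stuck-at-0, U3 inverted output, U4 stuck-at-0, U4 inverted output, U5 stuck-at-0, U5 inverted output, U6 stuck-at-1, U6 inverted output}.
Test 2 (a=0, b=1, c=1): fault-free U1=1, U2=0, U3=0, U4=1, U5=1, U6=0 → 0; observed 0. Eliminates U1 inverted output, U2 stuck-at-1, U2 inverted output, U4 stuck-at-0, U4 inverted output, U5 stuck-at-0, U5 inverted output, U6 stuck-at-1, U6 inverted output.
Test 3 (a=0, b=0, c=0): fault-free U1=0, U2=0, U3=0, U4=0, U5=1, U6=1 → 1; observed 1. Eliminates U3 inverted output.
Test 4 (a=0, b=1, c=0): fault-free U1=0, U2=1, U3=1, U4=1, U5=0, U6=1 → 1; observed 1. Eliminates U1 stuck-at-1.
Only U3 stuck-at-0 is consistent with every test.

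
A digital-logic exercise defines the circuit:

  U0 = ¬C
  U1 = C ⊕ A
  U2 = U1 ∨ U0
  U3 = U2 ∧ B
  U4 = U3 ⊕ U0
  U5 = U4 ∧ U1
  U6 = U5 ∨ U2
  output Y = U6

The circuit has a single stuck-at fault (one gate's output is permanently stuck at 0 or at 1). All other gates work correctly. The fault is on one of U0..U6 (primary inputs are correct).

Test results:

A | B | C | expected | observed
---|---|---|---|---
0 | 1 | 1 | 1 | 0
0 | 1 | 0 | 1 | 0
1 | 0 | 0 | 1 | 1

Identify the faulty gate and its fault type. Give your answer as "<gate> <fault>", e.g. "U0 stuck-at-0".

U2 stuck-at-0

Fault-free values for test 1 (A=0, B=1, C=1): U0=0, U1=1, U2=1, U3=1, U4=1, U5=1, U6=1, giving Y=1. Observed 0.
Test 1: faults giving observed 0 are {U1 stuck-at-0, U2 stuck-at-0, U6 stuck-at-0}.
Test 2 (A=0, B=1, C=0): fault-free U0=1, U1=0, U2=1, U3=1, U4=0, U5=0, U6=1 → 1; observed 0. Eliminates U1 stuck-at-0.
Test 3 (A=1, B=0, C=0): fault-free U0=1, U1=1, U2=1, U3=0, U4=1, U5=1, U6=1 → 1; observed 1. Eliminates U6 stuck-at-0.
Only U2 stuck-at-0 is consistent with every test.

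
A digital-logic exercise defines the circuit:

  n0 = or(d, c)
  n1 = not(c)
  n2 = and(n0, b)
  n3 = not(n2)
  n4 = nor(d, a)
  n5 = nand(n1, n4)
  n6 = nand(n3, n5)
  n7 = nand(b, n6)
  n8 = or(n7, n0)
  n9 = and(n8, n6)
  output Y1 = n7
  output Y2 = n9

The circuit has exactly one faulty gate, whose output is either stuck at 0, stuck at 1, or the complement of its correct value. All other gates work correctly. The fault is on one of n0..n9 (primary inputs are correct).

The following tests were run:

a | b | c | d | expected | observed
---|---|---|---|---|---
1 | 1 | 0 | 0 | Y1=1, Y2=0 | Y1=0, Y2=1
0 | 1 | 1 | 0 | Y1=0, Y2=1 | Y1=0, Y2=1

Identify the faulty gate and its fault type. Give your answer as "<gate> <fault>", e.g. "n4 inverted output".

n0 stuck-at-1

Fault-free values for test 1 (a=1, b=1, c=0, d=0): n0=0, n1=1, n2=0, n3=1, n4=0, n5=1, n6=0, n7=1, n8=1, n9=0, giving Y1=1, Y2=0. Observed Y1=0, Y2=1.
Test 1: faults giving observed Y1=0, Y2=1 are {n0 stuck-at-1, n0 inverted output}.
Test 2 (a=0, b=1, c=1, d=0): fault-free n0=1, n1=0, n2=1, n3=0, n4=1, n5=1, n6=1, n7=0, n8=1, n9=1 → Y1=0, Y2=1; observed Y1=0, Y2=1. Eliminates n0 inverted output.
Only n0 stuck-at-1 is consistent with every test.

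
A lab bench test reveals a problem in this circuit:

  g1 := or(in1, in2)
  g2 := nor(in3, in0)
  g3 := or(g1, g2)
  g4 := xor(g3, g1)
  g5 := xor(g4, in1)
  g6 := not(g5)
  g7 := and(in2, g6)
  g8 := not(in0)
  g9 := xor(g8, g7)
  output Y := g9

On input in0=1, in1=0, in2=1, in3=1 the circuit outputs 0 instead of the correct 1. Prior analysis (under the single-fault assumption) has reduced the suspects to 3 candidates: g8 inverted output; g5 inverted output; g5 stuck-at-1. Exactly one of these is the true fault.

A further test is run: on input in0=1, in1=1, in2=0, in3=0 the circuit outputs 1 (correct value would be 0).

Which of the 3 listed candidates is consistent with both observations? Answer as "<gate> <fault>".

Evaluate each candidate on input in0=1, in1=1, in2=0, in3=0:
  g8 inverted output: g1=1, g2=0, g3=1, g4=0, g5=1, g6=0, g7=0, g8=1 [inverted output], g9=1 → 1 — matches
  g5 inverted output: g1=1, g2=0, g3=1, g4=0, g5=0 [inverted output], g6=1, g7=0, g8=0, g9=0 → 0 — eliminated
  g5 stuck-at-1: g1=1, g2=0, g3=1, g4=0, g5=1 [stuck-at-1], g6=0, g7=0, g8=0, g9=0 → 0 — eliminated
Only g8 inverted output reproduces the observed 1.

g8 inverted output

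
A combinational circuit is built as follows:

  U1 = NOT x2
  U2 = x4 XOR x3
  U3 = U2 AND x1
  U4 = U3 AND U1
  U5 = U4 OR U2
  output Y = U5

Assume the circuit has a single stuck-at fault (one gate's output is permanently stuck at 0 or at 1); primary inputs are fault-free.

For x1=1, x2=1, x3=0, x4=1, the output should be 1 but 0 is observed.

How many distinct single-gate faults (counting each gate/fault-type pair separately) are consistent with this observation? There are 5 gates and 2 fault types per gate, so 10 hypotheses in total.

2

Fault-free: U1=0, U2=1, U3=1, U4=0, U5=1 → 1. Observed 0.
  U1 stuck-at-0: output 1 ✗
  U1 stuck-at-1: output 1 ✗
  U2 stuck-at-0: output 0 ✓
  U2 stuck-at-1: output 1 ✗
  U3 stuck-at-0: output 1 ✗
  U3 stuck-at-1: output 1 ✗
  U4 stuck-at-0: output 1 ✗
  U4 stuck-at-1: output 1 ✗
  U5 stuck-at-0: output 0 ✓
  U5 stuck-at-1: output 1 ✗
Consistent faults: {U2 stuck-at-0, U5 stuck-at-0} — 2 in all.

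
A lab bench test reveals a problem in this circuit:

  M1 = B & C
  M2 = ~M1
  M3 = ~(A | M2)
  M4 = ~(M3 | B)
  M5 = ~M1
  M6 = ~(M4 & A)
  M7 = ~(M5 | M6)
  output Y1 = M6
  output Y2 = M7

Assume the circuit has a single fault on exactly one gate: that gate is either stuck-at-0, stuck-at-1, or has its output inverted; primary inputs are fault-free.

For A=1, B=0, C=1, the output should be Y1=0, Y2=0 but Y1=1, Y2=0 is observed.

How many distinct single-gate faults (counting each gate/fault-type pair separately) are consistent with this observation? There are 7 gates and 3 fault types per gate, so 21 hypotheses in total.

Fault-free: M1=0, M2=1, M3=0, M4=1, M5=1, M6=0, M7=0 → Y1=0, Y2=0. Observed Y1=1, Y2=0.
  M1: none of the 3 fault types match ✗
  M2: none of the 3 fault types match ✗
  M3: stuck-at-1, inverted output ✓; others ✗
  M4: stuck-at-0, inverted output ✓; others ✗
  M5: none of the 3 fault types match ✗
  M6: stuck-at-1, inverted output ✓; others ✗
  M7: none of the 3 fault types match ✗
Consistent faults: {M3 stuck-at-1, M3 inverted output, M4 stuck-at-0, M4 inverted output, M6 stuck-at-1, M6 inverted output} — 6 in all.

6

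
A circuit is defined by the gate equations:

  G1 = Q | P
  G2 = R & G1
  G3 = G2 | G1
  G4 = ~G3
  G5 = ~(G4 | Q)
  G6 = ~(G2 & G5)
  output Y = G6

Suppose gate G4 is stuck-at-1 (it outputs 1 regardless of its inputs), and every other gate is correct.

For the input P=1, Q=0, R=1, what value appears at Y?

Propagate with G4 forced: G1=1, G2=1, G3=1, G4=1 [stuck-at-1], G5=0, G6=1.
So Y = 1. (Without the fault it would be 0.)

1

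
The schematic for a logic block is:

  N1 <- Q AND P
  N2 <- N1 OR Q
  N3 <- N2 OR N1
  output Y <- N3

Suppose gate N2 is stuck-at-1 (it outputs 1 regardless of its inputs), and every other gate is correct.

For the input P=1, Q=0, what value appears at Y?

Propagate with N2 forced: N1=0, N2=1 [stuck-at-1], N3=1.
So Y = 1. (Without the fault it would be 0.)

1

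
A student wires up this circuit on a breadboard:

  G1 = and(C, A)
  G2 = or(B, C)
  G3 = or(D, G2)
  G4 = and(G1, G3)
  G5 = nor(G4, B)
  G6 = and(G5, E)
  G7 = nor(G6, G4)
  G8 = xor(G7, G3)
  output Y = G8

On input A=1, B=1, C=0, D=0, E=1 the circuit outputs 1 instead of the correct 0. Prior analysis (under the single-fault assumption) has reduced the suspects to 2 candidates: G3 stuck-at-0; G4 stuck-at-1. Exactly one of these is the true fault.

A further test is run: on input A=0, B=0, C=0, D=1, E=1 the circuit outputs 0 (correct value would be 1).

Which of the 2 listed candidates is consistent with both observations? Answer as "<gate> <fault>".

Evaluate each candidate on input A=0, B=0, C=0, D=1, E=1:
  G3 stuck-at-0: G1=0, G2=0, G3=0 [stuck-at-0], G4=0, G5=1, G6=1, G7=0, G8=0 → 0 — matches
  G4 stuck-at-1: G1=0, G2=0, G3=1, G4=1 [stuck-at-1], G5=0, G6=0, G7=0, G8=1 → 1 — eliminated
Only G3 stuck-at-0 reproduces the observed 0.

G3 stuck-at-0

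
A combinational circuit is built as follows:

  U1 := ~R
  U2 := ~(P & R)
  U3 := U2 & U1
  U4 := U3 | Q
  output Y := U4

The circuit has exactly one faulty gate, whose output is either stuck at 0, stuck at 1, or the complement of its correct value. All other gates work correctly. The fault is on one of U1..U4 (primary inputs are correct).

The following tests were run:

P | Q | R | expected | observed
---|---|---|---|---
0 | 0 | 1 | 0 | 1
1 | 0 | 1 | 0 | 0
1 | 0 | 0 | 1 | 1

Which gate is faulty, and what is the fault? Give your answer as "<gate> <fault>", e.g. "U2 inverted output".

Fault-free values for test 1 (P=0, Q=0, R=1): U1=0, U2=1, U3=0, U4=0, giving Y=0. Observed 1.
Test 1: faults giving observed 1 are {U1 stuck-at-1, U1 inverted output, U3 stuck-at-1, U3 inverted output, U4 stuck-at-1, U4 inverted output}.
Test 2 (P=1, Q=0, R=1): fault-free U1=0, U2=0, U3=0, U4=0 → 0; observed 0. Eliminates U3 stuck-at-1, U3 inverted output, U4 stuck-at-1, U4 inverted output.
Test 3 (P=1, Q=0, R=0): fault-free U1=1, U2=1, U3=1, U4=1 → 1; observed 1. Eliminates U1 inverted output.
Only U1 stuck-at-1 is consistent with every test.

U1 stuck-at-1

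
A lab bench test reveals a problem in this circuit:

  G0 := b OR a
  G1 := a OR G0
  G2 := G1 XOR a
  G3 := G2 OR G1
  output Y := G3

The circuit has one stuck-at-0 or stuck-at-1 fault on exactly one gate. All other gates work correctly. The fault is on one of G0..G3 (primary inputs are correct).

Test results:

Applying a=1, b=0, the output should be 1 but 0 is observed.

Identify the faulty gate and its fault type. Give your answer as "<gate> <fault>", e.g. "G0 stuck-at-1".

Fault-free values for test 1 (a=1, b=0): G0=1, G1=1, G2=0, G3=1, giving Y=1. Observed 0.
Test 1: faults giving observed 0 are {G3 stuck-at-0}.
Only G3 stuck-at-0 is consistent with every test.

G3 stuck-at-0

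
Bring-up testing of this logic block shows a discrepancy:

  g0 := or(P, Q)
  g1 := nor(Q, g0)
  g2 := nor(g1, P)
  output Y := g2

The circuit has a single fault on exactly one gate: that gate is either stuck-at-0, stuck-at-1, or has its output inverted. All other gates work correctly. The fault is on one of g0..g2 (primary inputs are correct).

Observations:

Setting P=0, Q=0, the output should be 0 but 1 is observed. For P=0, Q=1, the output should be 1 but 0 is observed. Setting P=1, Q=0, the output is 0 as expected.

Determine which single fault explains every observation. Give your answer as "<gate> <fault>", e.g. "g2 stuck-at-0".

Fault-free values for test 1 (P=0, Q=0): g0=0, g1=1, g2=0, giving Y=0. Observed 1.
Test 1: faults giving observed 1 are {g0 stuck-at-1, g0 inverted output, g1 stuck-at-0, g1 inverted output, g2 stuck-at-1, g2 inverted output}.
Test 2 (P=0, Q=1): fault-free g0=1, g1=0, g2=1 → 1; observed 0. Eliminates g0 stuck-at-1, g0 inverted output, g1 stuck-at-0, g2 stuck-at-1.
Test 3 (P=1, Q=0): fault-free g0=1, g1=0, g2=0 → 0; observed 0. Eliminates g2 inverted output.
Only g1 inverted output is consistent with every test.

g1 inverted output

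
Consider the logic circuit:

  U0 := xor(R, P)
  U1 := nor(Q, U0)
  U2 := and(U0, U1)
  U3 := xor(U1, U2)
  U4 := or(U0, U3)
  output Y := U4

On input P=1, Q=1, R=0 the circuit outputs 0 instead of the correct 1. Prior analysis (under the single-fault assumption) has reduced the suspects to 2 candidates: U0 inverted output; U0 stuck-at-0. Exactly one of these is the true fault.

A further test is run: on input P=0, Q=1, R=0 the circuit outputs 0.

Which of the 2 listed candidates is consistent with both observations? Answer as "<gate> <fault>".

U0 stuck-at-0

Evaluate each candidate on input P=0, Q=1, R=0:
  U0 inverted output: U0=1 [inverted output], U1=0, U2=0, U3=0, U4=1 → 1 — eliminated
  U0 stuck-at-0: U0=0 [stuck-at-0], U1=0, U2=0, U3=0, U4=0 → 0 — matches
Only U0 stuck-at-0 reproduces the observed 0.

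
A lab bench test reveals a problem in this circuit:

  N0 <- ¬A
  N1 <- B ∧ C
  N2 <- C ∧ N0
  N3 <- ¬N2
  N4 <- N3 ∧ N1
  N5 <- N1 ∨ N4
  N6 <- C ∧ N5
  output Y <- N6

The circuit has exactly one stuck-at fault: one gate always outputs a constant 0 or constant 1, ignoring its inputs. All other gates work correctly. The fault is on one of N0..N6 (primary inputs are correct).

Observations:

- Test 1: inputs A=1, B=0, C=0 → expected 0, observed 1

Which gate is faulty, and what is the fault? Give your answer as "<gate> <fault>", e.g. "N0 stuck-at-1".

N6 stuck-at-1

Fault-free values for test 1 (A=1, B=0, C=0): N0=0, N1=0, N2=0, N3=1, N4=0, N5=0, N6=0, giving Y=0. Observed 1.
Test 1: faults giving observed 1 are {N6 stuck-at-1}.
Only N6 stuck-at-1 is consistent with every test.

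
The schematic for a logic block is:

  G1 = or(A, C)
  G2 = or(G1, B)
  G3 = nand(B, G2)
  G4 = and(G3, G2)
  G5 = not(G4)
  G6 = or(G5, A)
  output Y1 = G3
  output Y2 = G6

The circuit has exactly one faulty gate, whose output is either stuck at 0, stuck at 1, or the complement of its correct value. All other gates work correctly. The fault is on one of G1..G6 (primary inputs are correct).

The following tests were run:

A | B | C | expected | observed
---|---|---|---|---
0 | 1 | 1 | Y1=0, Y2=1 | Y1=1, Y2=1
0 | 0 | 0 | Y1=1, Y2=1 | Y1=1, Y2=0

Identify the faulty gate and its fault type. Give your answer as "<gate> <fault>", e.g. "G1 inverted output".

Fault-free values for test 1 (A=0, B=1, C=1): G1=1, G2=1, G3=0, G4=0, G5=1, G6=1, giving Y1=0, Y2=1. Observed Y1=1, Y2=1.
Test 1: faults giving observed Y1=1, Y2=1 are {G2 stuck-at-0, G2 inverted output}.
Test 2 (A=0, B=0, C=0): fault-free G1=0, G2=0, G3=1, G4=0, G5=1, G6=1 → Y1=1, Y2=1; observed Y1=1, Y2=0. Eliminates G2 stuck-at-0.
Only G2 inverted output is consistent with every test.

G2 inverted output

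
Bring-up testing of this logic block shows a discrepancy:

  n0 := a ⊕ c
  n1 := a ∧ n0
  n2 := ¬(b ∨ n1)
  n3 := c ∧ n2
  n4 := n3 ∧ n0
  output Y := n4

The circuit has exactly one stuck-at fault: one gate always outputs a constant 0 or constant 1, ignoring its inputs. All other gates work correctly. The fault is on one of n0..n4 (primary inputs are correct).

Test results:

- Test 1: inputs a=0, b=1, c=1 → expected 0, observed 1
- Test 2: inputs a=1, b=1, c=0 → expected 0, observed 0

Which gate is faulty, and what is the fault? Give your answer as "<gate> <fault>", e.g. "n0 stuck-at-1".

n2 stuck-at-1

Fault-free values for test 1 (a=0, b=1, c=1): n0=1, n1=0, n2=0, n3=0, n4=0, giving Y=0. Observed 1.
Test 1: faults giving observed 1 are {n2 stuck-at-1, n3 stuck-at-1, n4 stuck-at-1}.
Test 2 (a=1, b=1, c=0): fault-free n0=1, n1=1, n2=0, n3=0, n4=0 → 0; observed 0. Eliminates n3 stuck-at-1, n4 stuck-at-1.
Only n2 stuck-at-1 is consistent with every test.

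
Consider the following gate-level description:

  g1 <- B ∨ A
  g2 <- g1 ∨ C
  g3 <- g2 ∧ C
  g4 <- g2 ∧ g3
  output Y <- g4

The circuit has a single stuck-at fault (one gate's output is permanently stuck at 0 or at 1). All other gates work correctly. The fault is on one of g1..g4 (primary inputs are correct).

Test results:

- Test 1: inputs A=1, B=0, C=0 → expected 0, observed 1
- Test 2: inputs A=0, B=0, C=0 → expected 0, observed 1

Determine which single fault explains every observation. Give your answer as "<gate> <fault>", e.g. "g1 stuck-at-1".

g4 stuck-at-1

Fault-free values for test 1 (A=1, B=0, C=0): g1=1, g2=1, g3=0, g4=0, giving Y=0. Observed 1.
Test 1: faults giving observed 1 are {g3 stuck-at-1, g4 stuck-at-1}.
Test 2 (A=0, B=0, C=0): fault-free g1=0, g2=0, g3=0, g4=0 → 0; observed 1. Eliminates g3 stuck-at-1.
Only g4 stuck-at-1 is consistent with every test.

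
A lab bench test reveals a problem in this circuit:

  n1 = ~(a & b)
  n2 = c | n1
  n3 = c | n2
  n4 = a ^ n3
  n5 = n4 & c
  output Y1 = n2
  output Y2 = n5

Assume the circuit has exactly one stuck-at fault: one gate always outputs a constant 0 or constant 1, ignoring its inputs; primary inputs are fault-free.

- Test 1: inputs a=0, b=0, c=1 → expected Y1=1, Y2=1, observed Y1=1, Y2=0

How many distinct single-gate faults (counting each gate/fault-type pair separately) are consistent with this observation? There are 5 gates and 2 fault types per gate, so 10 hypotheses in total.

Fault-free: n1=1, n2=1, n3=1, n4=1, n5=1 → Y1=1, Y2=1. Observed Y1=1, Y2=0.
  n1 stuck-at-0: output Y1=1, Y2=1 ✗
  n1 stuck-at-1: output Y1=1, Y2=1 ✗
  n2 stuck-at-0: output Y1=0, Y2=1 ✗
  n2 stuck-at-1: output Y1=1, Y2=1 ✗
  n3 stuck-at-0: output Y1=1, Y2=0 ✓
  n3 stuck-at-1: output Y1=1, Y2=1 ✗
  n4 stuck-at-0: output Y1=1, Y2=0 ✓
  n4 stuck-at-1: output Y1=1, Y2=1 ✗
  n5 stuck-at-0: output Y1=1, Y2=0 ✓
  n5 stuck-at-1: output Y1=1, Y2=1 ✗
Consistent faults: {n3 stuck-at-0, n4 stuck-at-0, n5 stuck-at-0} — 3 in all.

3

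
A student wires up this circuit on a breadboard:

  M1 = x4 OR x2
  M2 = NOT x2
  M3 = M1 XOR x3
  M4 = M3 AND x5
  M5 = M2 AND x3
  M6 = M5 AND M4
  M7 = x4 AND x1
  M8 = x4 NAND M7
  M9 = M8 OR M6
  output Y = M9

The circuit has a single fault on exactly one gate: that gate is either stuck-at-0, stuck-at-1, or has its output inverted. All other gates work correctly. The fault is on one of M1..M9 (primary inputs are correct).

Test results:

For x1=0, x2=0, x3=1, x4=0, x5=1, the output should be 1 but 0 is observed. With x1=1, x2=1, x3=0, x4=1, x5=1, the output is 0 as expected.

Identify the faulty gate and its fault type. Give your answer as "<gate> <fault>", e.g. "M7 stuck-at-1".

Fault-free values for test 1 (x1=0, x2=0, x3=1, x4=0, x5=1): M1=0, M2=1, M3=1, M4=1, M5=1, M6=1, M7=0, M8=1, M9=1, giving Y=1. Observed 0.
Test 1: faults giving observed 0 are {M9 stuck-at-0, M9 inverted output}.
Test 2 (x1=1, x2=1, x3=0, x4=1, x5=1): fault-free M1=1, M2=0, M3=1, M4=1, M5=0, M6=0, M7=1, M8=0, M9=0 → 0; observed 0. Eliminates M9 inverted output.
Only M9 stuck-at-0 is consistent with every test.

M9 stuck-at-0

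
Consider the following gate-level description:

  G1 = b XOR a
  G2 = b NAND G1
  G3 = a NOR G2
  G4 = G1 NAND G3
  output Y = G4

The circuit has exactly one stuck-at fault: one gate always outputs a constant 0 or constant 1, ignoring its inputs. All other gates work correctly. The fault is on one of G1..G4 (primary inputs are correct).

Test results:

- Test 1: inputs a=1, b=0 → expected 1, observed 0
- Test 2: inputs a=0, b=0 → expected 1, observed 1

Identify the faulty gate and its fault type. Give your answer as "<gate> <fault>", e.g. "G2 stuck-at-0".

Fault-free values for test 1 (a=1, b=0): G1=1, G2=1, G3=0, G4=1, giving Y=1. Observed 0.
Test 1: faults giving observed 0 are {G3 stuck-at-1, G4 stuck-at-0}.
Test 2 (a=0, b=0): fault-free G1=0, G2=1, G3=0, G4=1 → 1; observed 1. Eliminates G4 stuck-at-0.
Only G3 stuck-at-1 is consistent with every test.

G3 stuck-at-1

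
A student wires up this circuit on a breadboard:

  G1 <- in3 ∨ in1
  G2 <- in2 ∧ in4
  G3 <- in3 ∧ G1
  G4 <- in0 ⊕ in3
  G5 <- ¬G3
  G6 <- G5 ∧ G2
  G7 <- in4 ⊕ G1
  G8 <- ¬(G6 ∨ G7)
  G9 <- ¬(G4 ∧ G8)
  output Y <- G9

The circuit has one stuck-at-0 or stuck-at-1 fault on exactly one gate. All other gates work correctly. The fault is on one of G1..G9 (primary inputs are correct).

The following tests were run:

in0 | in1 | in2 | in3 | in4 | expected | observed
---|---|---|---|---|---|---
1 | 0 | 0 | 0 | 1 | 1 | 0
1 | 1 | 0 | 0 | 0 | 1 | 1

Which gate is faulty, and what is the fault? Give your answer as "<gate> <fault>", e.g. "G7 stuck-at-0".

G1 stuck-at-1

Fault-free values for test 1 (in0=1, in1=0, in2=0, in3=0, in4=1): G1=0, G2=0, G3=0, G4=1, G5=1, G6=0, G7=1, G8=0, G9=1, giving Y=1. Observed 0.
Test 1: faults giving observed 0 are {G1 stuck-at-1, G7 stuck-at-0, G8 stuck-at-1, G9 stuck-at-0}.
Test 2 (in0=1, in1=1, in2=0, in3=0, in4=0): fault-free G1=1, G2=0, G3=0, G4=1, G5=1, G6=0, G7=1, G8=0, G9=1 → 1; observed 1. Eliminates G7 stuck-at-0, G8 stuck-at-1, G9 stuck-at-0.
Only G1 stuck-at-1 is consistent with every test.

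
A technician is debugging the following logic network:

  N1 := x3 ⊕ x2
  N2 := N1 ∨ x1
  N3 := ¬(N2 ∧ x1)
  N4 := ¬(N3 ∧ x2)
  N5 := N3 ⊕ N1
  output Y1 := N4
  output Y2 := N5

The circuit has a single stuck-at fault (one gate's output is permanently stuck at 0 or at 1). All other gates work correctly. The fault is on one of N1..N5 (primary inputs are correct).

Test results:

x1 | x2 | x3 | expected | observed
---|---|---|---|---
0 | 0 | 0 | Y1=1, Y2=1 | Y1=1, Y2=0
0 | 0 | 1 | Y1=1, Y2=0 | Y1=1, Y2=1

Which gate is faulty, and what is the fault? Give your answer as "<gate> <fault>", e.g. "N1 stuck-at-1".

Fault-free values for test 1 (x1=0, x2=0, x3=0): N1=0, N2=0, N3=1, N4=1, N5=1, giving Y1=1, Y2=1. Observed Y1=1, Y2=0.
Test 1: faults giving observed Y1=1, Y2=0 are {N1 stuck-at-1, N3 stuck-at-0, N5 stuck-at-0}.
Test 2 (x1=0, x2=0, x3=1): fault-free N1=1, N2=1, N3=1, N4=1, N5=0 → Y1=1, Y2=0; observed Y1=1, Y2=1. Eliminates N1 stuck-at-1, N5 stuck-at-0.
Only N3 stuck-at-0 is consistent with every test.

N3 stuck-at-0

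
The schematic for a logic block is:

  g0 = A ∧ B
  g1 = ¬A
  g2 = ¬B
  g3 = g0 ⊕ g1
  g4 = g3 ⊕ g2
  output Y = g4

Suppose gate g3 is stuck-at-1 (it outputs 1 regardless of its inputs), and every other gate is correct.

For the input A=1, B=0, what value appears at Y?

Propagate with g3 forced: g0=0, g1=0, g2=1, g3=1 [stuck-at-1], g4=0.
So Y = 0. (Without the fault it would be 1.)

0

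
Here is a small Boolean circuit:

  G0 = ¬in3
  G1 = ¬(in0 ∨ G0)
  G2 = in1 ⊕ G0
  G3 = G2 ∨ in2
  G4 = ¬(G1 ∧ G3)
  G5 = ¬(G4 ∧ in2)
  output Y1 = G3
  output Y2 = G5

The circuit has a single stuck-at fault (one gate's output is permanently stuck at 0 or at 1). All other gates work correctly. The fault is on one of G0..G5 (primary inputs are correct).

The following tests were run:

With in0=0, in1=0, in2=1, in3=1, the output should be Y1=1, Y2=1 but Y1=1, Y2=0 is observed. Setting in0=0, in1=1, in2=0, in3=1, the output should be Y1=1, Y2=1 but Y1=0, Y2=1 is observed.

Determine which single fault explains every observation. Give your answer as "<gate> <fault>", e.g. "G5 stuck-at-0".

Fault-free values for test 1 (in0=0, in1=0, in2=1, in3=1): G0=0, G1=1, G2=0, G3=1, G4=0, G5=1, giving Y1=1, Y2=1. Observed Y1=1, Y2=0.
Test 1: faults giving observed Y1=1, Y2=0 are {G0 stuck-at-1, G1 stuck-at-0, G4 stuck-at-1, G5 stuck-at-0}.
Test 2 (in0=0, in1=1, in2=0, in3=1): fault-free G0=0, G1=1, G2=1, G3=1, G4=0, G5=1 → Y1=1, Y2=1; observed Y1=0, Y2=1. Eliminates G1 stuck-at-0, G4 stuck-at-1, G5 stuck-at-0.
Only G0 stuck-at-1 is consistent with every test.

G0 stuck-at-1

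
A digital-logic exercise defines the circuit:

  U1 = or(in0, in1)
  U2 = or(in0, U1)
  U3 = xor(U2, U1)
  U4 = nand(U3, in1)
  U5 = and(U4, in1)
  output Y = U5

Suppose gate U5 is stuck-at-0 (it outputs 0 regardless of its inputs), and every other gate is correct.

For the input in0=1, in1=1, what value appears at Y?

Propagate with U5 forced: U1=1, U2=1, U3=0, U4=1, U5=0 [stuck-at-0].
So Y = 0. (Without the fault it would be 1.)

0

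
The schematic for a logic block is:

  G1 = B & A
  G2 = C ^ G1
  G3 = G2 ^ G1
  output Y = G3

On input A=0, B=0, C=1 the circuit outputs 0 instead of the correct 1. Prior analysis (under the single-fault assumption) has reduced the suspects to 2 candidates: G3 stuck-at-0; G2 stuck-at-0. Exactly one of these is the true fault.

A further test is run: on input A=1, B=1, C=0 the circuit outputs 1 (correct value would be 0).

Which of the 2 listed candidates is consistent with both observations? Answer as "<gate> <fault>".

Evaluate each candidate on input A=1, B=1, C=0:
  G3 stuck-at-0: G1=1, G2=1, G3=0 [stuck-at-0] → 0 — eliminated
  G2 stuck-at-0: G1=1, G2=0 [stuck-at-0], G3=1 → 1 — matches
Only G2 stuck-at-0 reproduces the observed 1.

G2 stuck-at-0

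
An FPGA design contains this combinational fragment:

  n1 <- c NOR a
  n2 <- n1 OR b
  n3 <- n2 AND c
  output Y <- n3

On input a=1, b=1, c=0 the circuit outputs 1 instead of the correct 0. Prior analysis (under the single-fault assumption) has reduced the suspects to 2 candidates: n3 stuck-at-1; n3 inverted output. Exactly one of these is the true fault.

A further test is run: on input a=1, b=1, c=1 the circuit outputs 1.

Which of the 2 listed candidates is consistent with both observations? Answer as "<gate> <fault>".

Evaluate each candidate on input a=1, b=1, c=1:
  n3 stuck-at-1: n1=0, n2=1, n3=1 [stuck-at-1] → 1 — matches
  n3 inverted output: n1=0, n2=1, n3=0 [inverted output] → 0 — eliminated
Only n3 stuck-at-1 reproduces the observed 1.

n3 stuck-at-1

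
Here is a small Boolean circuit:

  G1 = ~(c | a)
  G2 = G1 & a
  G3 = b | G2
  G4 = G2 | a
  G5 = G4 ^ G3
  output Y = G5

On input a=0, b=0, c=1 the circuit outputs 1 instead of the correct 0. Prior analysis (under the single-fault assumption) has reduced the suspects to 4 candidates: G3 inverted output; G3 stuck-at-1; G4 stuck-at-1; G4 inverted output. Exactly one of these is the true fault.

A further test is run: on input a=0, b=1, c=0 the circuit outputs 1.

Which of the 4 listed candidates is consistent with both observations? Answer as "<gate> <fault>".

G3 stuck-at-1

Evaluate each candidate on input a=0, b=1, c=0:
  G3 inverted output: G1=1, G2=0, G3=0 [inverted output], G4=0, G5=0 → 0 — eliminated
  G3 stuck-at-1: G1=1, G2=0, G3=1 [stuck-at-1], G4=0, G5=1 → 1 — matches
  G4 stuck-at-1: G1=1, G2=0, G3=1, G4=1 [stuck-at-1], G5=0 → 0 — eliminated
  G4 inverted output: G1=1, G2=0, G3=1, G4=1 [inverted output], G5=0 → 0 — eliminated
Only G3 stuck-at-1 reproduces the observed 1.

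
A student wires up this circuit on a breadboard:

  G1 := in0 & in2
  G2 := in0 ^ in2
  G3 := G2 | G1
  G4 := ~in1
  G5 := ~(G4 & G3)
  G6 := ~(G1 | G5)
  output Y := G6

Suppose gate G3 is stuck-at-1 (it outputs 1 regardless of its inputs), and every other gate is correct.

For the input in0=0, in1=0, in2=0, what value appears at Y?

1

Propagate with G3 forced: G1=0, G2=0, G3=1 [stuck-at-1], G4=1, G5=0, G6=1.
So Y = 1. (Without the fault it would be 0.)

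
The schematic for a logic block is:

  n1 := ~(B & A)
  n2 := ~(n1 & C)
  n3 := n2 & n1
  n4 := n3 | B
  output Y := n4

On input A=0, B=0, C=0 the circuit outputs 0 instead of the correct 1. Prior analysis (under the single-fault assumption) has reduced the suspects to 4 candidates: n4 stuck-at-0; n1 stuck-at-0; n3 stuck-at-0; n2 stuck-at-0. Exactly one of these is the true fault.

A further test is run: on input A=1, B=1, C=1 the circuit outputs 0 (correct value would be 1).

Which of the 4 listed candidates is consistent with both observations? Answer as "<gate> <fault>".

n4 stuck-at-0

Evaluate each candidate on input A=1, B=1, C=1:
  n4 stuck-at-0: n1=0, n2=1, n3=0, n4=0 [stuck-at-0] → 0 — matches
  n1 stuck-at-0: n1=0 [stuck-at-0], n2=1, n3=0, n4=1 → 1 — eliminated
  n3 stuck-at-0: n1=0, n2=1, n3=0 [stuck-at-0], n4=1 → 1 — eliminated
  n2 stuck-at-0: n1=0, n2=0 [stuck-at-0], n3=0, n4=1 → 1 — eliminated
Only n4 stuck-at-0 reproduces the observed 0.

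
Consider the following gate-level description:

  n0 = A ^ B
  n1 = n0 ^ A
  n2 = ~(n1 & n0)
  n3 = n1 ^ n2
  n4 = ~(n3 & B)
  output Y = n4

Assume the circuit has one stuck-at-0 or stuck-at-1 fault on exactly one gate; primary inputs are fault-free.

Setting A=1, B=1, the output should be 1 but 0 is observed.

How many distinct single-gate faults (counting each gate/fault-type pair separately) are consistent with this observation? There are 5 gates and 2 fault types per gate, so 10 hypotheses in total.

Fault-free: n0=0, n1=1, n2=1, n3=0, n4=1 → 1. Observed 0.
  n0 stuck-at-0: output 1 ✗
  n0 stuck-at-1: output 0 ✓
  n1 stuck-at-0: output 0 ✓
  n1 stuck-at-1: output 1 ✗
  n2 stuck-at-0: output 0 ✓
  n2 stuck-at-1: output 1 ✗
  n3 stuck-at-0: output 1 ✗
  n3 stuck-at-1: output 0 ✓
  n4 stuck-at-0: output 0 ✓
  n4 stuck-at-1: output 1 ✗
Consistent faults: {n0 stuck-at-1, n1 stuck-at-0, n2 stuck-at-0, n3 stuck-at-1, n4 stuck-at-0} — 5 in all.

5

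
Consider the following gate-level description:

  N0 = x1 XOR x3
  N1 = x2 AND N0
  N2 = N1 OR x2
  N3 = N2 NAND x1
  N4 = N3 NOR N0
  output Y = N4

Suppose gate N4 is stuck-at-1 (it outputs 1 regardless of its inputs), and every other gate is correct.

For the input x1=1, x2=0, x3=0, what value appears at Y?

Propagate with N4 forced: N0=1, N1=0, N2=0, N3=1, N4=1 [stuck-at-1].
So Y = 1. (Without the fault it would be 0.)

1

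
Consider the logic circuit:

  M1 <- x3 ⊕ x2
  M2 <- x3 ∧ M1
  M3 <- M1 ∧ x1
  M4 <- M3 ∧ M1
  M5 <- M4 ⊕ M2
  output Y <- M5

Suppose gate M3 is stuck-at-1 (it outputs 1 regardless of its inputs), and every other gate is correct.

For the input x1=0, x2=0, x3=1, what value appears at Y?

Propagate with M3 forced: M1=1, M2=1, M3=1 [stuck-at-1], M4=1, M5=0.
So Y = 0. (Without the fault it would be 1.)

0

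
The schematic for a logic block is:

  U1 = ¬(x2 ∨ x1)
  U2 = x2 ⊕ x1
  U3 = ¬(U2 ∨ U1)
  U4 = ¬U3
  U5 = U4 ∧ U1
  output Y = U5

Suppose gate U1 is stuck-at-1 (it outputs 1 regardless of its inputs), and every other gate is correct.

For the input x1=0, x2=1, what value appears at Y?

1

Propagate with U1 forced: U1=1 [stuck-at-1], U2=1, U3=0, U4=1, U5=1.
So Y = 1. (Without the fault it would be 0.)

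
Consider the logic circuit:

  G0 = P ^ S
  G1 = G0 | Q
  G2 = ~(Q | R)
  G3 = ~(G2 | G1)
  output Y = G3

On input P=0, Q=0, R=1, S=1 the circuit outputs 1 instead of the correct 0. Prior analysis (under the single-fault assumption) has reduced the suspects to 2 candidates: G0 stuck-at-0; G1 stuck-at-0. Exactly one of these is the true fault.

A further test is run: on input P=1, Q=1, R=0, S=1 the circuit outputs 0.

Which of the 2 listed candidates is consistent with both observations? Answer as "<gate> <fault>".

G0 stuck-at-0

Evaluate each candidate on input P=1, Q=1, R=0, S=1:
  G0 stuck-at-0: G0=0 [stuck-at-0], G1=1, G2=0, G3=0 → 0 — matches
  G1 stuck-at-0: G0=0, G1=0 [stuck-at-0], G2=0, G3=1 → 1 — eliminated
Only G0 stuck-at-0 reproduces the observed 0.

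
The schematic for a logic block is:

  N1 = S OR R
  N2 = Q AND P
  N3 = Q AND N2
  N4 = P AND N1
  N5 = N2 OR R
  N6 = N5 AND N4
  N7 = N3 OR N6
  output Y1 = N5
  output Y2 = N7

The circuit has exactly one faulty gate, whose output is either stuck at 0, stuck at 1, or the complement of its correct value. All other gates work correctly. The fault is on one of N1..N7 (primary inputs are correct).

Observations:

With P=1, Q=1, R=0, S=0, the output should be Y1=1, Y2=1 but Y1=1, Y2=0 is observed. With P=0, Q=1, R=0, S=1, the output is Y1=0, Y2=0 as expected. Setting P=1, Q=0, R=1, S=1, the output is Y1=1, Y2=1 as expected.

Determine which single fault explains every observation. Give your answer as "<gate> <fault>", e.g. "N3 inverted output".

Fault-free values for test 1 (P=1, Q=1, R=0, S=0): N1=0, N2=1, N3=1, N4=0, N5=1, N6=0, N7=1, giving Y1=1, Y2=1. Observed Y1=1, Y2=0.
Test 1: faults giving observed Y1=1, Y2=0 are {N3 stuck-at-0, N3 inverted output, N7 stuck-at-0, N7 inverted output}.
Test 2 (P=0, Q=1, R=0, S=1): fault-free N1=1, N2=0, N3=0, N4=0, N5=0, N6=0, N7=0 → Y1=0, Y2=0; observed Y1=0, Y2=0. Eliminates N3 inverted output, N7 inverted output.
Test 3 (P=1, Q=0, R=1, S=1): fault-free N1=1, N2=0, N3=0, N4=1, N5=1, N6=1, N7=1 → Y1=1, Y2=1; observed Y1=1, Y2=1. Eliminates N7 stuck-at-0.
Only N3 stuck-at-0 is consistent with every test.

N3 stuck-at-0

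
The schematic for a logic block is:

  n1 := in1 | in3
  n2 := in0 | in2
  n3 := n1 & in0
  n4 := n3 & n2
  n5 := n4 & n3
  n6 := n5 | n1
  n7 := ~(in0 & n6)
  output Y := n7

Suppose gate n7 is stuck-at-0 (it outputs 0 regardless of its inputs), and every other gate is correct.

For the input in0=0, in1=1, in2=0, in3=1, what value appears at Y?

Propagate with n7 forced: n1=1, n2=0, n3=0, n4=0, n5=0, n6=1, n7=0 [stuck-at-0].
So Y = 0. (Without the fault it would be 1.)

0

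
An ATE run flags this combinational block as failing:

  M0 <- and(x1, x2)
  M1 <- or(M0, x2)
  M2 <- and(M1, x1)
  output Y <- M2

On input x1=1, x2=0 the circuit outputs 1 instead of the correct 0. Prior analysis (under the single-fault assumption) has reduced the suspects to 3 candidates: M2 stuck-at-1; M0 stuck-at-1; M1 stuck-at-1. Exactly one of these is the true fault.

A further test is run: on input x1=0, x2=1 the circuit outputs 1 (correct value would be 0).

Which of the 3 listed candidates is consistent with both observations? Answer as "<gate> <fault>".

M2 stuck-at-1

Evaluate each candidate on input x1=0, x2=1:
  M2 stuck-at-1: M0=0, M1=1, M2=1 [stuck-at-1] → 1 — matches
  M0 stuck-at-1: M0=1 [stuck-at-1], M1=1, M2=0 → 0 — eliminated
  M1 stuck-at-1: M0=0, M1=1 [stuck-at-1], M2=0 → 0 — eliminated
Only M2 stuck-at-1 reproduces the observed 1.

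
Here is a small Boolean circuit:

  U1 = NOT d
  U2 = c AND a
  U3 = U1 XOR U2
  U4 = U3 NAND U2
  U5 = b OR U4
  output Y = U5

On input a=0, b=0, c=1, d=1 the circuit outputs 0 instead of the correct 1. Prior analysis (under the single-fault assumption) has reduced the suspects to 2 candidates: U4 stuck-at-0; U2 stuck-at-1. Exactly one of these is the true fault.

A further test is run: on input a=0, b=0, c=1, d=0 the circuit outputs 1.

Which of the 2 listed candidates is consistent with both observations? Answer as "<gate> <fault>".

U2 stuck-at-1

Evaluate each candidate on input a=0, b=0, c=1, d=0:
  U4 stuck-at-0: U1=1, U2=0, U3=1, U4=0 [stuck-at-0], U5=0 → 0 — eliminated
  U2 stuck-at-1: U1=1, U2=1 [stuck-at-1], U3=0, U4=1, U5=1 → 1 — matches
Only U2 stuck-at-1 reproduces the observed 1.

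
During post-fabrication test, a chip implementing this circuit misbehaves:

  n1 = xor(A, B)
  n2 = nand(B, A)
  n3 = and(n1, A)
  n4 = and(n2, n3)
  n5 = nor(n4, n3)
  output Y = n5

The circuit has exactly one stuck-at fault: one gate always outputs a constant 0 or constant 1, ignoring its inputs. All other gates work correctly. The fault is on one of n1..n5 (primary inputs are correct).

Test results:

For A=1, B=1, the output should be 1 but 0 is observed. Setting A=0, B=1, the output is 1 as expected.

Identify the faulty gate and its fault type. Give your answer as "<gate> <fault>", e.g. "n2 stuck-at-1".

Fault-free values for test 1 (A=1, B=1): n1=0, n2=0, n3=0, n4=0, n5=1, giving Y=1. Observed 0.
Test 1: faults giving observed 0 are {n1 stuck-at-1, n3 stuck-at-1, n4 stuck-at-1, n5 stuck-at-0}.
Test 2 (A=0, B=1): fault-free n1=1, n2=1, n3=0, n4=0, n5=1 → 1; observed 1. Eliminates n3 stuck-at-1, n4 stuck-at-1, n5 stuck-at-0.
Only n1 stuck-at-1 is consistent with every test.

n1 stuck-at-1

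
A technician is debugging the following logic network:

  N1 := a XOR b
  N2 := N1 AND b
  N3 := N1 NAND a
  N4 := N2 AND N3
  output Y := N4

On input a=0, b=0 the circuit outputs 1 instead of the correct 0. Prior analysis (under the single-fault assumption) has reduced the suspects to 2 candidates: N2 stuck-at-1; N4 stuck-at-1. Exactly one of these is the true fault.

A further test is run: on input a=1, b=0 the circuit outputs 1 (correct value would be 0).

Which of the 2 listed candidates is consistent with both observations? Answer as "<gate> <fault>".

N4 stuck-at-1

Evaluate each candidate on input a=1, b=0:
  N2 stuck-at-1: N1=1, N2=1 [stuck-at-1], N3=0, N4=0 → 0 — eliminated
  N4 stuck-at-1: N1=1, N2=0, N3=0, N4=1 [stuck-at-1] → 1 — matches
Only N4 stuck-at-1 reproduces the observed 1.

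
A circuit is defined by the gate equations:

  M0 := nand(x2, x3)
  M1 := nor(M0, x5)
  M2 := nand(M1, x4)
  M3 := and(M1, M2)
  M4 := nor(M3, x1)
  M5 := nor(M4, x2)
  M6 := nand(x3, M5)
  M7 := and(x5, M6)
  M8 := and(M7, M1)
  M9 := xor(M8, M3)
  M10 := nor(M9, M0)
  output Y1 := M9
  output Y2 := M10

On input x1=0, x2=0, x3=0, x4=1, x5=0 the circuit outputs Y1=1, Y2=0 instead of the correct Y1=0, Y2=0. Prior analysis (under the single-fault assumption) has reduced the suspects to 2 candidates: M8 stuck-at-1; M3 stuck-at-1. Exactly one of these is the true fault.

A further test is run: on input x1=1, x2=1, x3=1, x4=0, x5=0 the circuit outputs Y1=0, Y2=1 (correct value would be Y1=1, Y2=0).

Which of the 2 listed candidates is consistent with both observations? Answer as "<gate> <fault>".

Evaluate each candidate on input x1=1, x2=1, x3=1, x4=0, x5=0:
  M8 stuck-at-1: M0=0, M1=1, M2=1, M3=1, M4=0, M5=0, M6=1, M7=0, M8=1 [stuck-at-1], M9=0, M10=1 → Y1=0, Y2=1 — matches
  M3 stuck-at-1: M0=0, M1=1, M2=1, M3=1 [stuck-at-1], M4=0, M5=0, M6=1, M7=0, M8=0, M9=1, M10=0 → Y1=1, Y2=0 — eliminated
Only M8 stuck-at-1 reproduces the observed Y1=0, Y2=1.

M8 stuck-at-1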